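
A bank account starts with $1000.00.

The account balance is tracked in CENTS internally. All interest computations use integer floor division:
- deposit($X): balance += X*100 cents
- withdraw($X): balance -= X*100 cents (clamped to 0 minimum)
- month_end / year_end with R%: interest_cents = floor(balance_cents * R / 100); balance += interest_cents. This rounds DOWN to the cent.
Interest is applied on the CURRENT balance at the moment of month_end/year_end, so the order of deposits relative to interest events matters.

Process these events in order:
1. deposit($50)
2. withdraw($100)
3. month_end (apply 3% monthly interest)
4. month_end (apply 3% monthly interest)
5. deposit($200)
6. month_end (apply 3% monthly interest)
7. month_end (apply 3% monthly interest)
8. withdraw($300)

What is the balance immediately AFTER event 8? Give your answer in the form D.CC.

Answer: 981.40

Derivation:
After 1 (deposit($50)): balance=$1050.00 total_interest=$0.00
After 2 (withdraw($100)): balance=$950.00 total_interest=$0.00
After 3 (month_end (apply 3% monthly interest)): balance=$978.50 total_interest=$28.50
After 4 (month_end (apply 3% monthly interest)): balance=$1007.85 total_interest=$57.85
After 5 (deposit($200)): balance=$1207.85 total_interest=$57.85
After 6 (month_end (apply 3% monthly interest)): balance=$1244.08 total_interest=$94.08
After 7 (month_end (apply 3% monthly interest)): balance=$1281.40 total_interest=$131.40
After 8 (withdraw($300)): balance=$981.40 total_interest=$131.40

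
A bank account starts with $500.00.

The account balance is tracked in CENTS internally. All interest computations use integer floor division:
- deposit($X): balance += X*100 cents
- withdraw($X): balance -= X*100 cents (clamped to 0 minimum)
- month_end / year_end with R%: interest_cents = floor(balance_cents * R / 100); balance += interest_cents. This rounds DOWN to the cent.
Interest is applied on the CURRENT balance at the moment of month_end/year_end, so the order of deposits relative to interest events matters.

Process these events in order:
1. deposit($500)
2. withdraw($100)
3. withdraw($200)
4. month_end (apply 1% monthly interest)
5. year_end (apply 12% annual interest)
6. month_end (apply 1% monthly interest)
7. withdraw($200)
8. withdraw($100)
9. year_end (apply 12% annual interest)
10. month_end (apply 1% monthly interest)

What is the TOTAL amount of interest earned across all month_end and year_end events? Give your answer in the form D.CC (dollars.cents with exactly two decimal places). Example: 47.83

After 1 (deposit($500)): balance=$1000.00 total_interest=$0.00
After 2 (withdraw($100)): balance=$900.00 total_interest=$0.00
After 3 (withdraw($200)): balance=$700.00 total_interest=$0.00
After 4 (month_end (apply 1% monthly interest)): balance=$707.00 total_interest=$7.00
After 5 (year_end (apply 12% annual interest)): balance=$791.84 total_interest=$91.84
After 6 (month_end (apply 1% monthly interest)): balance=$799.75 total_interest=$99.75
After 7 (withdraw($200)): balance=$599.75 total_interest=$99.75
After 8 (withdraw($100)): balance=$499.75 total_interest=$99.75
After 9 (year_end (apply 12% annual interest)): balance=$559.72 total_interest=$159.72
After 10 (month_end (apply 1% monthly interest)): balance=$565.31 total_interest=$165.31

Answer: 165.31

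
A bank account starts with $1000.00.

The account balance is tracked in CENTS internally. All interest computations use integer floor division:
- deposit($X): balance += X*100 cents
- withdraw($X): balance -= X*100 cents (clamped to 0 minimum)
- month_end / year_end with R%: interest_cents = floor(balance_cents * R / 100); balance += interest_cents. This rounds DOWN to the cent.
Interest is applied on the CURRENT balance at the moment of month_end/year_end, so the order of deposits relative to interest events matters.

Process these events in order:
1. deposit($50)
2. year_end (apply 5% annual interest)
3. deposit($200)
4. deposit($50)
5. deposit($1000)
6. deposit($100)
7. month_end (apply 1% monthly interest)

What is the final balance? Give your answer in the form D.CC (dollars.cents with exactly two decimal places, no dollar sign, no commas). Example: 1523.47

After 1 (deposit($50)): balance=$1050.00 total_interest=$0.00
After 2 (year_end (apply 5% annual interest)): balance=$1102.50 total_interest=$52.50
After 3 (deposit($200)): balance=$1302.50 total_interest=$52.50
After 4 (deposit($50)): balance=$1352.50 total_interest=$52.50
After 5 (deposit($1000)): balance=$2352.50 total_interest=$52.50
After 6 (deposit($100)): balance=$2452.50 total_interest=$52.50
After 7 (month_end (apply 1% monthly interest)): balance=$2477.02 total_interest=$77.02

Answer: 2477.02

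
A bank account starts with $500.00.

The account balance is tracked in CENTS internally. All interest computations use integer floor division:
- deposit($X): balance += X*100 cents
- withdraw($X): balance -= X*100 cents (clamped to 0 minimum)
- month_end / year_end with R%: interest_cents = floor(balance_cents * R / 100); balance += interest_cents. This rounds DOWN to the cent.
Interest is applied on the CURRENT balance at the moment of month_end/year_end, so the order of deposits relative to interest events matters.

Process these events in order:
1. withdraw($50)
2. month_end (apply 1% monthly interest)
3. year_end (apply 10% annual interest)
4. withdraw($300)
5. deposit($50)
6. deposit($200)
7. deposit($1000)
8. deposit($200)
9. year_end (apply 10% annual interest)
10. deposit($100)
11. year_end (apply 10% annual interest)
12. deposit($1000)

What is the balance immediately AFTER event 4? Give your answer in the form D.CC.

Answer: 199.95

Derivation:
After 1 (withdraw($50)): balance=$450.00 total_interest=$0.00
After 2 (month_end (apply 1% monthly interest)): balance=$454.50 total_interest=$4.50
After 3 (year_end (apply 10% annual interest)): balance=$499.95 total_interest=$49.95
After 4 (withdraw($300)): balance=$199.95 total_interest=$49.95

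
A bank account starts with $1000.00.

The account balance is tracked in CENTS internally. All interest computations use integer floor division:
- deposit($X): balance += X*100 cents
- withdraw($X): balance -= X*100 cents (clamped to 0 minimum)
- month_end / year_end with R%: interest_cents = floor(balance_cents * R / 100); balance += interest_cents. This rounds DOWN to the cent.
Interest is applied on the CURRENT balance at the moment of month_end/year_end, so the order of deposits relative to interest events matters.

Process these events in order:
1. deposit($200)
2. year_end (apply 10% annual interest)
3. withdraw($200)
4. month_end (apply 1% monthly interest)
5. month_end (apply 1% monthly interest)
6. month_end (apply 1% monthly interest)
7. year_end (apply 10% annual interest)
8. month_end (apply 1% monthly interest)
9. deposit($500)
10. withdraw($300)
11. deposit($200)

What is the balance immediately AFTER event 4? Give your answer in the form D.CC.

After 1 (deposit($200)): balance=$1200.00 total_interest=$0.00
After 2 (year_end (apply 10% annual interest)): balance=$1320.00 total_interest=$120.00
After 3 (withdraw($200)): balance=$1120.00 total_interest=$120.00
After 4 (month_end (apply 1% monthly interest)): balance=$1131.20 total_interest=$131.20

Answer: 1131.20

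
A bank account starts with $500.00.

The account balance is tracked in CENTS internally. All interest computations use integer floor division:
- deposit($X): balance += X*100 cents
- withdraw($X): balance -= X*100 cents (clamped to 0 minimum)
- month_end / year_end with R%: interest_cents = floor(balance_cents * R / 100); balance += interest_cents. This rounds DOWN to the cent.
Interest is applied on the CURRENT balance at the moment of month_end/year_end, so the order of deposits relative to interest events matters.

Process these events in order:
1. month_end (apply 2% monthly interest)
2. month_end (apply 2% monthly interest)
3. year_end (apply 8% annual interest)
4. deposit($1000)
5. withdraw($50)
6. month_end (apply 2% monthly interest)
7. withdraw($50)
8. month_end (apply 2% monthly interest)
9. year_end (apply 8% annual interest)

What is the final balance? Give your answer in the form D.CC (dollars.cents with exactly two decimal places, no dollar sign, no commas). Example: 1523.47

Answer: 1643.63

Derivation:
After 1 (month_end (apply 2% monthly interest)): balance=$510.00 total_interest=$10.00
After 2 (month_end (apply 2% monthly interest)): balance=$520.20 total_interest=$20.20
After 3 (year_end (apply 8% annual interest)): balance=$561.81 total_interest=$61.81
After 4 (deposit($1000)): balance=$1561.81 total_interest=$61.81
After 5 (withdraw($50)): balance=$1511.81 total_interest=$61.81
After 6 (month_end (apply 2% monthly interest)): balance=$1542.04 total_interest=$92.04
After 7 (withdraw($50)): balance=$1492.04 total_interest=$92.04
After 8 (month_end (apply 2% monthly interest)): balance=$1521.88 total_interest=$121.88
After 9 (year_end (apply 8% annual interest)): balance=$1643.63 total_interest=$243.63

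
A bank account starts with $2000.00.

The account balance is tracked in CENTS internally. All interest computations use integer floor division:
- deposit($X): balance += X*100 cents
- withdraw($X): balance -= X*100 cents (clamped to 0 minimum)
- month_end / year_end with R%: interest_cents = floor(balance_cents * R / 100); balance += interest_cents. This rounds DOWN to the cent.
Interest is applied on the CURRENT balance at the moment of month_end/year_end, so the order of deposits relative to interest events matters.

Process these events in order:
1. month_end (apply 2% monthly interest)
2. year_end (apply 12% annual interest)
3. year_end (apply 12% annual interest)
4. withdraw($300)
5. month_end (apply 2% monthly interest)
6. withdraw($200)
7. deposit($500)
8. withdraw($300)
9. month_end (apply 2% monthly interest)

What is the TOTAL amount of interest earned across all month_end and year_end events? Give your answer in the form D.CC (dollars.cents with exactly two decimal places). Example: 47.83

After 1 (month_end (apply 2% monthly interest)): balance=$2040.00 total_interest=$40.00
After 2 (year_end (apply 12% annual interest)): balance=$2284.80 total_interest=$284.80
After 3 (year_end (apply 12% annual interest)): balance=$2558.97 total_interest=$558.97
After 4 (withdraw($300)): balance=$2258.97 total_interest=$558.97
After 5 (month_end (apply 2% monthly interest)): balance=$2304.14 total_interest=$604.14
After 6 (withdraw($200)): balance=$2104.14 total_interest=$604.14
After 7 (deposit($500)): balance=$2604.14 total_interest=$604.14
After 8 (withdraw($300)): balance=$2304.14 total_interest=$604.14
After 9 (month_end (apply 2% monthly interest)): balance=$2350.22 total_interest=$650.22

Answer: 650.22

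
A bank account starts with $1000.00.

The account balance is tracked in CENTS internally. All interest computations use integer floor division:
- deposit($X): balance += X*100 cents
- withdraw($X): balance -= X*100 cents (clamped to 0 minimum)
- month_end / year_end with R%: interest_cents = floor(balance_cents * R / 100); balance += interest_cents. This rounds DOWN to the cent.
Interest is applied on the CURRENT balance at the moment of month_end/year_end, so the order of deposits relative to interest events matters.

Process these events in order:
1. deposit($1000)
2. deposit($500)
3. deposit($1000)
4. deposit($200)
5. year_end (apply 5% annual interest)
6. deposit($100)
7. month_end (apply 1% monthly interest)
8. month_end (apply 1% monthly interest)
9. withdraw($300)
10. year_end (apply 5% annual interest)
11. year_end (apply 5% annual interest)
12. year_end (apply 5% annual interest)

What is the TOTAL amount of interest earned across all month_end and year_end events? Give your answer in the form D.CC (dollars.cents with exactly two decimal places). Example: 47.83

Answer: 858.55

Derivation:
After 1 (deposit($1000)): balance=$2000.00 total_interest=$0.00
After 2 (deposit($500)): balance=$2500.00 total_interest=$0.00
After 3 (deposit($1000)): balance=$3500.00 total_interest=$0.00
After 4 (deposit($200)): balance=$3700.00 total_interest=$0.00
After 5 (year_end (apply 5% annual interest)): balance=$3885.00 total_interest=$185.00
After 6 (deposit($100)): balance=$3985.00 total_interest=$185.00
After 7 (month_end (apply 1% monthly interest)): balance=$4024.85 total_interest=$224.85
After 8 (month_end (apply 1% monthly interest)): balance=$4065.09 total_interest=$265.09
After 9 (withdraw($300)): balance=$3765.09 total_interest=$265.09
After 10 (year_end (apply 5% annual interest)): balance=$3953.34 total_interest=$453.34
After 11 (year_end (apply 5% annual interest)): balance=$4151.00 total_interest=$651.00
After 12 (year_end (apply 5% annual interest)): balance=$4358.55 total_interest=$858.55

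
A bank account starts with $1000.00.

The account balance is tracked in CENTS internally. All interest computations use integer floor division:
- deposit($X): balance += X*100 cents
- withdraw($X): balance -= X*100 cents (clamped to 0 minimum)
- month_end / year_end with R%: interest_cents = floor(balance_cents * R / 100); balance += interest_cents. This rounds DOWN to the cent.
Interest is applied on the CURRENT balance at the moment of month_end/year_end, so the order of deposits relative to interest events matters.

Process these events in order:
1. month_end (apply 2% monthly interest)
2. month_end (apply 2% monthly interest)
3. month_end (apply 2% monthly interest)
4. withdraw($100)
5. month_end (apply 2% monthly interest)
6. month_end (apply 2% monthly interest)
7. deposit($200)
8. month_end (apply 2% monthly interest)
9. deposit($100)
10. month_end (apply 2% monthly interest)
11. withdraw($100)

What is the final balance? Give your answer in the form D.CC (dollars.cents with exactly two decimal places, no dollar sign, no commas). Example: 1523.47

After 1 (month_end (apply 2% monthly interest)): balance=$1020.00 total_interest=$20.00
After 2 (month_end (apply 2% monthly interest)): balance=$1040.40 total_interest=$40.40
After 3 (month_end (apply 2% monthly interest)): balance=$1061.20 total_interest=$61.20
After 4 (withdraw($100)): balance=$961.20 total_interest=$61.20
After 5 (month_end (apply 2% monthly interest)): balance=$980.42 total_interest=$80.42
After 6 (month_end (apply 2% monthly interest)): balance=$1000.02 total_interest=$100.02
After 7 (deposit($200)): balance=$1200.02 total_interest=$100.02
After 8 (month_end (apply 2% monthly interest)): balance=$1224.02 total_interest=$124.02
After 9 (deposit($100)): balance=$1324.02 total_interest=$124.02
After 10 (month_end (apply 2% monthly interest)): balance=$1350.50 total_interest=$150.50
After 11 (withdraw($100)): balance=$1250.50 total_interest=$150.50

Answer: 1250.50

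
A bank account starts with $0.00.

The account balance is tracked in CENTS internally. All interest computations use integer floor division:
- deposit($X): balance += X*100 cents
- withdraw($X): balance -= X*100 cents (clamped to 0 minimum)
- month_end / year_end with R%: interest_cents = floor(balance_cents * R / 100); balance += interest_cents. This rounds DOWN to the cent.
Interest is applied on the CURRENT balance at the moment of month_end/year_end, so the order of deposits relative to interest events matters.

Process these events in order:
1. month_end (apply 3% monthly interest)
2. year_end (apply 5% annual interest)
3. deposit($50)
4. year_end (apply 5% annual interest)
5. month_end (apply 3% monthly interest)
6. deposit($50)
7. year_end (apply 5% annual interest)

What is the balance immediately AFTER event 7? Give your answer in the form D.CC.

After 1 (month_end (apply 3% monthly interest)): balance=$0.00 total_interest=$0.00
After 2 (year_end (apply 5% annual interest)): balance=$0.00 total_interest=$0.00
After 3 (deposit($50)): balance=$50.00 total_interest=$0.00
After 4 (year_end (apply 5% annual interest)): balance=$52.50 total_interest=$2.50
After 5 (month_end (apply 3% monthly interest)): balance=$54.07 total_interest=$4.07
After 6 (deposit($50)): balance=$104.07 total_interest=$4.07
After 7 (year_end (apply 5% annual interest)): balance=$109.27 total_interest=$9.27

Answer: 109.27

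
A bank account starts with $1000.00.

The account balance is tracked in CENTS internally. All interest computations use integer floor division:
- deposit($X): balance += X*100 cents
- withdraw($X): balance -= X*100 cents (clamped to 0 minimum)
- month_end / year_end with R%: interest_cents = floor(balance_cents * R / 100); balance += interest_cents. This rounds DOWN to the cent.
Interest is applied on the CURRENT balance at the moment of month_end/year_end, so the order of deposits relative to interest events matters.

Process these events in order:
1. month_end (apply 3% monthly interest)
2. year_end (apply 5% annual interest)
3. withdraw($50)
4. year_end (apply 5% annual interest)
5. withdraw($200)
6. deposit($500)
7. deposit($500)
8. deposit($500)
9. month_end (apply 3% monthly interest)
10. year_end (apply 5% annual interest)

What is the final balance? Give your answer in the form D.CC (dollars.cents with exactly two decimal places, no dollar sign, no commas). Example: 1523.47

Answer: 2577.28

Derivation:
After 1 (month_end (apply 3% monthly interest)): balance=$1030.00 total_interest=$30.00
After 2 (year_end (apply 5% annual interest)): balance=$1081.50 total_interest=$81.50
After 3 (withdraw($50)): balance=$1031.50 total_interest=$81.50
After 4 (year_end (apply 5% annual interest)): balance=$1083.07 total_interest=$133.07
After 5 (withdraw($200)): balance=$883.07 total_interest=$133.07
After 6 (deposit($500)): balance=$1383.07 total_interest=$133.07
After 7 (deposit($500)): balance=$1883.07 total_interest=$133.07
After 8 (deposit($500)): balance=$2383.07 total_interest=$133.07
After 9 (month_end (apply 3% monthly interest)): balance=$2454.56 total_interest=$204.56
After 10 (year_end (apply 5% annual interest)): balance=$2577.28 total_interest=$327.28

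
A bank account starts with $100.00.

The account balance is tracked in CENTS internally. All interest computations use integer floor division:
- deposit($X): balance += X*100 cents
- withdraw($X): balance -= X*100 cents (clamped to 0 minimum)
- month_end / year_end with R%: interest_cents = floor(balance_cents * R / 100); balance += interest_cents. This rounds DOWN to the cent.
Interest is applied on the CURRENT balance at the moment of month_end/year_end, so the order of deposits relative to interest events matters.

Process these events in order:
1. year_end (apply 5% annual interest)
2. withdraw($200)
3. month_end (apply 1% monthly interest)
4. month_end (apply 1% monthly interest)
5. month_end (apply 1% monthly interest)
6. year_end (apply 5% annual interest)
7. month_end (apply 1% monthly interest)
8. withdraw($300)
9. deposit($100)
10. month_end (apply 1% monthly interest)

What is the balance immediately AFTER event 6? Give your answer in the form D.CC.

Answer: 0.00

Derivation:
After 1 (year_end (apply 5% annual interest)): balance=$105.00 total_interest=$5.00
After 2 (withdraw($200)): balance=$0.00 total_interest=$5.00
After 3 (month_end (apply 1% monthly interest)): balance=$0.00 total_interest=$5.00
After 4 (month_end (apply 1% monthly interest)): balance=$0.00 total_interest=$5.00
After 5 (month_end (apply 1% monthly interest)): balance=$0.00 total_interest=$5.00
After 6 (year_end (apply 5% annual interest)): balance=$0.00 total_interest=$5.00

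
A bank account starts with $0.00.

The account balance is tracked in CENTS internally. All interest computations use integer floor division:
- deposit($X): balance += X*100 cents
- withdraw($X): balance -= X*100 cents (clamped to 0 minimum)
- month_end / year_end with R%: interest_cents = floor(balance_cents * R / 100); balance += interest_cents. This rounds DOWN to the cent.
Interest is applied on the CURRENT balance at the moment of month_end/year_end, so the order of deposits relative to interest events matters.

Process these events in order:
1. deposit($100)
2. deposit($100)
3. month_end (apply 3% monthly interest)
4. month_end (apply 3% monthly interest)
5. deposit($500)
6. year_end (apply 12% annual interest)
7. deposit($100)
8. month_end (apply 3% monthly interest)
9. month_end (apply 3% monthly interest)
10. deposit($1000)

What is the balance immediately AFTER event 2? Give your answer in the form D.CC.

Answer: 200.00

Derivation:
After 1 (deposit($100)): balance=$100.00 total_interest=$0.00
After 2 (deposit($100)): balance=$200.00 total_interest=$0.00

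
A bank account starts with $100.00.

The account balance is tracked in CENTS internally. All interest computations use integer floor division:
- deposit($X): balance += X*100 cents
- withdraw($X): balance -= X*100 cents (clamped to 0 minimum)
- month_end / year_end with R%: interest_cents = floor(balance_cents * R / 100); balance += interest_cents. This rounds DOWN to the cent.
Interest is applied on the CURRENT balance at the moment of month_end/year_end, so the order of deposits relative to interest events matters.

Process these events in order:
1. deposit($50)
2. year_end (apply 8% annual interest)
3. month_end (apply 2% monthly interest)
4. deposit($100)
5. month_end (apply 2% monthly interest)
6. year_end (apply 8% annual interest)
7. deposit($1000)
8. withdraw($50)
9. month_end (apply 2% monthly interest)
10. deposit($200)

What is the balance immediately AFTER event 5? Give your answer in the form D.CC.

After 1 (deposit($50)): balance=$150.00 total_interest=$0.00
After 2 (year_end (apply 8% annual interest)): balance=$162.00 total_interest=$12.00
After 3 (month_end (apply 2% monthly interest)): balance=$165.24 total_interest=$15.24
After 4 (deposit($100)): balance=$265.24 total_interest=$15.24
After 5 (month_end (apply 2% monthly interest)): balance=$270.54 total_interest=$20.54

Answer: 270.54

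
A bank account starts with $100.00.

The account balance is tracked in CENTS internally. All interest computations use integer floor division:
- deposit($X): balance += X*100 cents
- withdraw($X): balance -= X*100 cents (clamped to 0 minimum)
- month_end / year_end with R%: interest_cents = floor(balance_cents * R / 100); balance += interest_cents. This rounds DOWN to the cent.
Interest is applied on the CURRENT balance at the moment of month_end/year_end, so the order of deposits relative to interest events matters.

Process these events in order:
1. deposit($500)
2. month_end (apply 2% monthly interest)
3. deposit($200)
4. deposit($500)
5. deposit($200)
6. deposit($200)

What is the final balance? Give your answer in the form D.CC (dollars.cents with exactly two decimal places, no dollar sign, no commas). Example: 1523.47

After 1 (deposit($500)): balance=$600.00 total_interest=$0.00
After 2 (month_end (apply 2% monthly interest)): balance=$612.00 total_interest=$12.00
After 3 (deposit($200)): balance=$812.00 total_interest=$12.00
After 4 (deposit($500)): balance=$1312.00 total_interest=$12.00
After 5 (deposit($200)): balance=$1512.00 total_interest=$12.00
After 6 (deposit($200)): balance=$1712.00 total_interest=$12.00

Answer: 1712.00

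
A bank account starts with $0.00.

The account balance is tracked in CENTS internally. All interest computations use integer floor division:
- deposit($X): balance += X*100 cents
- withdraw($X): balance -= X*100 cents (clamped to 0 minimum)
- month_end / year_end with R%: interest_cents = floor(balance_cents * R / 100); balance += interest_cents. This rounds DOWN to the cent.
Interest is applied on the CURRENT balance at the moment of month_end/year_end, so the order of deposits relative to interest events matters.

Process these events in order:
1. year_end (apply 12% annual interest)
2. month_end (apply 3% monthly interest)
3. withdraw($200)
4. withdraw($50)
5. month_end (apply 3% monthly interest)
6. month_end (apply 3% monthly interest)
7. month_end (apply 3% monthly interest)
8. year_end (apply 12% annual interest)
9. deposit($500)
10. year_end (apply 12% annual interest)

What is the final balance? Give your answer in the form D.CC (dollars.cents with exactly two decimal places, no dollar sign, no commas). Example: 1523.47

Answer: 560.00

Derivation:
After 1 (year_end (apply 12% annual interest)): balance=$0.00 total_interest=$0.00
After 2 (month_end (apply 3% monthly interest)): balance=$0.00 total_interest=$0.00
After 3 (withdraw($200)): balance=$0.00 total_interest=$0.00
After 4 (withdraw($50)): balance=$0.00 total_interest=$0.00
After 5 (month_end (apply 3% monthly interest)): balance=$0.00 total_interest=$0.00
After 6 (month_end (apply 3% monthly interest)): balance=$0.00 total_interest=$0.00
After 7 (month_end (apply 3% monthly interest)): balance=$0.00 total_interest=$0.00
After 8 (year_end (apply 12% annual interest)): balance=$0.00 total_interest=$0.00
After 9 (deposit($500)): balance=$500.00 total_interest=$0.00
After 10 (year_end (apply 12% annual interest)): balance=$560.00 total_interest=$60.00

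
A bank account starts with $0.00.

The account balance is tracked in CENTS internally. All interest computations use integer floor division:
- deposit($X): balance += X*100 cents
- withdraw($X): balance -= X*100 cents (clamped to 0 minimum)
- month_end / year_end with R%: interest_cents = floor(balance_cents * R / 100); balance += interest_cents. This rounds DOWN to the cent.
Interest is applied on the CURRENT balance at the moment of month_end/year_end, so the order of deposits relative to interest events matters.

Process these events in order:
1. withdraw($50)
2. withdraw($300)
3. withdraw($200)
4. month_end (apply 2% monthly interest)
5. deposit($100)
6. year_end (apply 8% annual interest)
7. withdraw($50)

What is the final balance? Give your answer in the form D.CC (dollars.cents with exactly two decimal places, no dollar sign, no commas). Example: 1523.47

Answer: 58.00

Derivation:
After 1 (withdraw($50)): balance=$0.00 total_interest=$0.00
After 2 (withdraw($300)): balance=$0.00 total_interest=$0.00
After 3 (withdraw($200)): balance=$0.00 total_interest=$0.00
After 4 (month_end (apply 2% monthly interest)): balance=$0.00 total_interest=$0.00
After 5 (deposit($100)): balance=$100.00 total_interest=$0.00
After 6 (year_end (apply 8% annual interest)): balance=$108.00 total_interest=$8.00
After 7 (withdraw($50)): balance=$58.00 total_interest=$8.00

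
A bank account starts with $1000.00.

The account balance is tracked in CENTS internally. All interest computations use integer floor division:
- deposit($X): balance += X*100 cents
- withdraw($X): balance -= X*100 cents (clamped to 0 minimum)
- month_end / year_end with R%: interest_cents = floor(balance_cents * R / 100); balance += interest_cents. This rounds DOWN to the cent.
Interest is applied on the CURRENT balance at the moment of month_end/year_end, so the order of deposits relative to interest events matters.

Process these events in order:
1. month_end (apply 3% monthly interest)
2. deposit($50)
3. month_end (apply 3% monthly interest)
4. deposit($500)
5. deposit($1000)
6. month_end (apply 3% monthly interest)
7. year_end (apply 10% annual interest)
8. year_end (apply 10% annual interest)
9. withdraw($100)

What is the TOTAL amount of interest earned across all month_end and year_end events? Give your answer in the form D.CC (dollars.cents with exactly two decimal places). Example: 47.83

After 1 (month_end (apply 3% monthly interest)): balance=$1030.00 total_interest=$30.00
After 2 (deposit($50)): balance=$1080.00 total_interest=$30.00
After 3 (month_end (apply 3% monthly interest)): balance=$1112.40 total_interest=$62.40
After 4 (deposit($500)): balance=$1612.40 total_interest=$62.40
After 5 (deposit($1000)): balance=$2612.40 total_interest=$62.40
After 6 (month_end (apply 3% monthly interest)): balance=$2690.77 total_interest=$140.77
After 7 (year_end (apply 10% annual interest)): balance=$2959.84 total_interest=$409.84
After 8 (year_end (apply 10% annual interest)): balance=$3255.82 total_interest=$705.82
After 9 (withdraw($100)): balance=$3155.82 total_interest=$705.82

Answer: 705.82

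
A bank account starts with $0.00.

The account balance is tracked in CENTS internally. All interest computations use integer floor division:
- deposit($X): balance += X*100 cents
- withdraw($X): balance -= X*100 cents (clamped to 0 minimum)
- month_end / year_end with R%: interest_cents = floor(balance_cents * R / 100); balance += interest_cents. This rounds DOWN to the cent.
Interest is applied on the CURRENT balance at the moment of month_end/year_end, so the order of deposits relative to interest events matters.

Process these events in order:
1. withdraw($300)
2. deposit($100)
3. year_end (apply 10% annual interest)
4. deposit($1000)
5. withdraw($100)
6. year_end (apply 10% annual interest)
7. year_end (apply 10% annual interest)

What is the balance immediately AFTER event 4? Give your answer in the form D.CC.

Answer: 1110.00

Derivation:
After 1 (withdraw($300)): balance=$0.00 total_interest=$0.00
After 2 (deposit($100)): balance=$100.00 total_interest=$0.00
After 3 (year_end (apply 10% annual interest)): balance=$110.00 total_interest=$10.00
After 4 (deposit($1000)): balance=$1110.00 total_interest=$10.00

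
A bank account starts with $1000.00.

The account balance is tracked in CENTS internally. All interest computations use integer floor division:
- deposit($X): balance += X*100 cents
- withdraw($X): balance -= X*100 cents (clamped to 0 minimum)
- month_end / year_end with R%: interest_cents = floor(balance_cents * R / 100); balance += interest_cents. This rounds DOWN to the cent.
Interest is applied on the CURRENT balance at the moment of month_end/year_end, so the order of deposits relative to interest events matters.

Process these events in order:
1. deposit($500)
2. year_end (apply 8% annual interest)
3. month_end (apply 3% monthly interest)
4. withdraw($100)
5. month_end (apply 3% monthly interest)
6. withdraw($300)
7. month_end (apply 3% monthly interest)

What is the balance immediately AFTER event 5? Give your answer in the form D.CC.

Answer: 1615.65

Derivation:
After 1 (deposit($500)): balance=$1500.00 total_interest=$0.00
After 2 (year_end (apply 8% annual interest)): balance=$1620.00 total_interest=$120.00
After 3 (month_end (apply 3% monthly interest)): balance=$1668.60 total_interest=$168.60
After 4 (withdraw($100)): balance=$1568.60 total_interest=$168.60
After 5 (month_end (apply 3% monthly interest)): balance=$1615.65 total_interest=$215.65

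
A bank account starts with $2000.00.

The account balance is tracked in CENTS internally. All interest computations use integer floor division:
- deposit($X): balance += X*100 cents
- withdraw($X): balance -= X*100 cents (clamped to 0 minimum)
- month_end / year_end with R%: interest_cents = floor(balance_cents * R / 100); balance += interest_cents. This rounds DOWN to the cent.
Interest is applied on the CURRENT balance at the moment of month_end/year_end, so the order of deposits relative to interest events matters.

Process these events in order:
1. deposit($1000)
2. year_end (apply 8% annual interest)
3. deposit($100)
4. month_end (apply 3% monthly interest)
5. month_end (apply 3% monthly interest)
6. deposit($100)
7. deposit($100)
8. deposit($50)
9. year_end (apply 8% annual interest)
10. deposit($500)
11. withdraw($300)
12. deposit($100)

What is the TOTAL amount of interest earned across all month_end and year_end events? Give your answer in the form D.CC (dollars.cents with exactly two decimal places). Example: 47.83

Answer: 746.87

Derivation:
After 1 (deposit($1000)): balance=$3000.00 total_interest=$0.00
After 2 (year_end (apply 8% annual interest)): balance=$3240.00 total_interest=$240.00
After 3 (deposit($100)): balance=$3340.00 total_interest=$240.00
After 4 (month_end (apply 3% monthly interest)): balance=$3440.20 total_interest=$340.20
After 5 (month_end (apply 3% monthly interest)): balance=$3543.40 total_interest=$443.40
After 6 (deposit($100)): balance=$3643.40 total_interest=$443.40
After 7 (deposit($100)): balance=$3743.40 total_interest=$443.40
After 8 (deposit($50)): balance=$3793.40 total_interest=$443.40
After 9 (year_end (apply 8% annual interest)): balance=$4096.87 total_interest=$746.87
After 10 (deposit($500)): balance=$4596.87 total_interest=$746.87
After 11 (withdraw($300)): balance=$4296.87 total_interest=$746.87
After 12 (deposit($100)): balance=$4396.87 total_interest=$746.87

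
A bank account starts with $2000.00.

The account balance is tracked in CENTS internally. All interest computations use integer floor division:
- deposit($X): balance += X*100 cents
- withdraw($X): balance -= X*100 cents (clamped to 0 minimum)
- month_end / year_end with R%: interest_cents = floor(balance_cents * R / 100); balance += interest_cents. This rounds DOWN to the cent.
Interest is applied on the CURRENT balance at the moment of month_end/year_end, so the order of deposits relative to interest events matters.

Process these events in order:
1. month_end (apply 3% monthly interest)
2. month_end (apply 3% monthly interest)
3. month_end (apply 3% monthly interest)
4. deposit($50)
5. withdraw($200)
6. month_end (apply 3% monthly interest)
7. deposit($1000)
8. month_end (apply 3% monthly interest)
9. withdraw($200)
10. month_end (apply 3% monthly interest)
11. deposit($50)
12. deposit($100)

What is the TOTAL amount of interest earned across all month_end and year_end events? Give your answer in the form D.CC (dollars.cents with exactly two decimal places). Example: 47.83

After 1 (month_end (apply 3% monthly interest)): balance=$2060.00 total_interest=$60.00
After 2 (month_end (apply 3% monthly interest)): balance=$2121.80 total_interest=$121.80
After 3 (month_end (apply 3% monthly interest)): balance=$2185.45 total_interest=$185.45
After 4 (deposit($50)): balance=$2235.45 total_interest=$185.45
After 5 (withdraw($200)): balance=$2035.45 total_interest=$185.45
After 6 (month_end (apply 3% monthly interest)): balance=$2096.51 total_interest=$246.51
After 7 (deposit($1000)): balance=$3096.51 total_interest=$246.51
After 8 (month_end (apply 3% monthly interest)): balance=$3189.40 total_interest=$339.40
After 9 (withdraw($200)): balance=$2989.40 total_interest=$339.40
After 10 (month_end (apply 3% monthly interest)): balance=$3079.08 total_interest=$429.08
After 11 (deposit($50)): balance=$3129.08 total_interest=$429.08
After 12 (deposit($100)): balance=$3229.08 total_interest=$429.08

Answer: 429.08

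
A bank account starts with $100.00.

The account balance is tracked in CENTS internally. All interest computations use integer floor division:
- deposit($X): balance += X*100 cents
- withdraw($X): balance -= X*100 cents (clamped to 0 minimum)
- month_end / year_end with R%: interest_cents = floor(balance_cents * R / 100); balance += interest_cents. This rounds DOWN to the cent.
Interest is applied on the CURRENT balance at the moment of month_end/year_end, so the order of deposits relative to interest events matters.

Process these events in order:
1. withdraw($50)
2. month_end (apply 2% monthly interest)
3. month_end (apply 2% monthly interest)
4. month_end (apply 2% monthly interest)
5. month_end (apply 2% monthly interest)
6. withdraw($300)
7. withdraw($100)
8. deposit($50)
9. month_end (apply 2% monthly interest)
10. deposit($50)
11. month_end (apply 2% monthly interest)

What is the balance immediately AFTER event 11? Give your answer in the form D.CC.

Answer: 103.02

Derivation:
After 1 (withdraw($50)): balance=$50.00 total_interest=$0.00
After 2 (month_end (apply 2% monthly interest)): balance=$51.00 total_interest=$1.00
After 3 (month_end (apply 2% monthly interest)): balance=$52.02 total_interest=$2.02
After 4 (month_end (apply 2% monthly interest)): balance=$53.06 total_interest=$3.06
After 5 (month_end (apply 2% monthly interest)): balance=$54.12 total_interest=$4.12
After 6 (withdraw($300)): balance=$0.00 total_interest=$4.12
After 7 (withdraw($100)): balance=$0.00 total_interest=$4.12
After 8 (deposit($50)): balance=$50.00 total_interest=$4.12
After 9 (month_end (apply 2% monthly interest)): balance=$51.00 total_interest=$5.12
After 10 (deposit($50)): balance=$101.00 total_interest=$5.12
After 11 (month_end (apply 2% monthly interest)): balance=$103.02 total_interest=$7.14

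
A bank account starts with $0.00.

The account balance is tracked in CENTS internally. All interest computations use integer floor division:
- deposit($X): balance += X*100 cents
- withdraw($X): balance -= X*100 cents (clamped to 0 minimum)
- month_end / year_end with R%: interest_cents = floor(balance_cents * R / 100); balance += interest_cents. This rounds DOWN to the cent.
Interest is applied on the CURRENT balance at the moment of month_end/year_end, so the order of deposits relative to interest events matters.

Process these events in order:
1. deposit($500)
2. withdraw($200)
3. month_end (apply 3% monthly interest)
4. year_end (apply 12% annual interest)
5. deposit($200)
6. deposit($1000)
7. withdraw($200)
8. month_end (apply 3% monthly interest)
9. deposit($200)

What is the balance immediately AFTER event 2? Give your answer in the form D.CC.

After 1 (deposit($500)): balance=$500.00 total_interest=$0.00
After 2 (withdraw($200)): balance=$300.00 total_interest=$0.00

Answer: 300.00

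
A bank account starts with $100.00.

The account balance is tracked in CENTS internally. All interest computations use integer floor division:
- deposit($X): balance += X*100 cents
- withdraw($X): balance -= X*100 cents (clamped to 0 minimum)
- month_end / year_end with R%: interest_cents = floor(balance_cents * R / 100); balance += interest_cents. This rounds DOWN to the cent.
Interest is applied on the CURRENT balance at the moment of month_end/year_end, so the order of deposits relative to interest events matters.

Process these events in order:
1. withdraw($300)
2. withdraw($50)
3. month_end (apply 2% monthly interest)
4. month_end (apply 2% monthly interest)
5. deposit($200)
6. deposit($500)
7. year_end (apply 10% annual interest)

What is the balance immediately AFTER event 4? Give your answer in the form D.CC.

After 1 (withdraw($300)): balance=$0.00 total_interest=$0.00
After 2 (withdraw($50)): balance=$0.00 total_interest=$0.00
After 3 (month_end (apply 2% monthly interest)): balance=$0.00 total_interest=$0.00
After 4 (month_end (apply 2% monthly interest)): balance=$0.00 total_interest=$0.00

Answer: 0.00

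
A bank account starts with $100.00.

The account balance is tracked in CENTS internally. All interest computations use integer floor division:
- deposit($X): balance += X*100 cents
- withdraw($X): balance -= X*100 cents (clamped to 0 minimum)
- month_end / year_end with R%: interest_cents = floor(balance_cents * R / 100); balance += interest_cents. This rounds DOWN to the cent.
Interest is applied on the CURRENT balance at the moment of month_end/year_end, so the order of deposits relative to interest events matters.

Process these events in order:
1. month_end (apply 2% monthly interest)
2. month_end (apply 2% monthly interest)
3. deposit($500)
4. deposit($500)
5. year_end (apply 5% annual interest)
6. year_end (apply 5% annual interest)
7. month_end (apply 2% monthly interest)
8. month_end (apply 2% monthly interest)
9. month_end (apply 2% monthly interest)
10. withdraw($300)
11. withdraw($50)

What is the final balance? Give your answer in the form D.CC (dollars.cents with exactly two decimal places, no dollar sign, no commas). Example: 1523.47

Answer: 941.69

Derivation:
After 1 (month_end (apply 2% monthly interest)): balance=$102.00 total_interest=$2.00
After 2 (month_end (apply 2% monthly interest)): balance=$104.04 total_interest=$4.04
After 3 (deposit($500)): balance=$604.04 total_interest=$4.04
After 4 (deposit($500)): balance=$1104.04 total_interest=$4.04
After 5 (year_end (apply 5% annual interest)): balance=$1159.24 total_interest=$59.24
After 6 (year_end (apply 5% annual interest)): balance=$1217.20 total_interest=$117.20
After 7 (month_end (apply 2% monthly interest)): balance=$1241.54 total_interest=$141.54
After 8 (month_end (apply 2% monthly interest)): balance=$1266.37 total_interest=$166.37
After 9 (month_end (apply 2% monthly interest)): balance=$1291.69 total_interest=$191.69
After 10 (withdraw($300)): balance=$991.69 total_interest=$191.69
After 11 (withdraw($50)): balance=$941.69 total_interest=$191.69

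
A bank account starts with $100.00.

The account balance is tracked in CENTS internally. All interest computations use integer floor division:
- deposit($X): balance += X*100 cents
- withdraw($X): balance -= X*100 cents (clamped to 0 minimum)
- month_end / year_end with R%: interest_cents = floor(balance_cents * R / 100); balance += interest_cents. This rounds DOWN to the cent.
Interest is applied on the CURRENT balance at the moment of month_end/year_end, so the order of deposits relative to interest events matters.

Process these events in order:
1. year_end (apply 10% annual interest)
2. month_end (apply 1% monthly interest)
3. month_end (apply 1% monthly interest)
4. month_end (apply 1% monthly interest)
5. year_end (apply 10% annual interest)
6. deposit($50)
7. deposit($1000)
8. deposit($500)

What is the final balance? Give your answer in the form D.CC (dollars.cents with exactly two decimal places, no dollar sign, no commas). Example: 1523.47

Answer: 1674.66

Derivation:
After 1 (year_end (apply 10% annual interest)): balance=$110.00 total_interest=$10.00
After 2 (month_end (apply 1% monthly interest)): balance=$111.10 total_interest=$11.10
After 3 (month_end (apply 1% monthly interest)): balance=$112.21 total_interest=$12.21
After 4 (month_end (apply 1% monthly interest)): balance=$113.33 total_interest=$13.33
After 5 (year_end (apply 10% annual interest)): balance=$124.66 total_interest=$24.66
After 6 (deposit($50)): balance=$174.66 total_interest=$24.66
After 7 (deposit($1000)): balance=$1174.66 total_interest=$24.66
After 8 (deposit($500)): balance=$1674.66 total_interest=$24.66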